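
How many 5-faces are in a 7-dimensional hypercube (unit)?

Number of 5-faces = C(7,5) · 2^(7-5) = 21 · 4 = 84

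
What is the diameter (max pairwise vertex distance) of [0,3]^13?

d = √(3² + 3² + ... + 3²) [13 terms] = √(13·3²) = 3√13 ≈ 10.8167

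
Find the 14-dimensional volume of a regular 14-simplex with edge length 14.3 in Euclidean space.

Volume = 14.3^14 · √(15/2^14) / 14! ≈ 5189.58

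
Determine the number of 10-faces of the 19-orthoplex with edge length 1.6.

f_10(19-orthoplex) = 2^11 · (19 choose 11) = 154791936.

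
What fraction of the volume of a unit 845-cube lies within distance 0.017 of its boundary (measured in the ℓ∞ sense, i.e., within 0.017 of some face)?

The inner cube has side 1-2·0.017 = 0.966 and volume (0.966)^845 ≈ 2.021e-13, so the shell holds 1 - 2.021e-13 of the volume.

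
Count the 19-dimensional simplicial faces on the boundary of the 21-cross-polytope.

An n-cross-polytope has 2^(k+1)·C(n,k+1) k-faces. Here 2^20·C(21,20) = 1048576·21 = 22020096.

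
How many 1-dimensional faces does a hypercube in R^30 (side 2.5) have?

Number of 1-faces = C(30,1) · 2^(30-1) = 30 · 536870912 = 16106127360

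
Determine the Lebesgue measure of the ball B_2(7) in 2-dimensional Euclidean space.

V_2(7) = π^(2/2) · (7)^2 / Γ(2/2 + 1) = 49·π ≈ 153.938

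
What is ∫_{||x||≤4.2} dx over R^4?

The n-ball volume is π^(n/2)·r^n/Γ(n/2+1). With n=4, r=4.2: V ≈ 1535.56.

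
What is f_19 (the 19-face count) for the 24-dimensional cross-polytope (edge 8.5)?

f_19(24-orthoplex) = 2^20 · (24 choose 20) = 11142168576.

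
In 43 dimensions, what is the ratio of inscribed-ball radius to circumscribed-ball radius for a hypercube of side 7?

r_in = 7/2 (half the side); r_out = 7√43/2 (half the diagonal). Ratio = 1/√43 ≈ 0.152499.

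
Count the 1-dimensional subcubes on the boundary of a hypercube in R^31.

An n-cube has C(n,k)·2^(n-k) k-faces. Here C(31,1)·2^30 = 31·1073741824 = 33285996544.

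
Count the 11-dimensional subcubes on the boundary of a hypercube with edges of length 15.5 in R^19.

Choose 11 of 19 axes to span the face (C(19,11) = 75582 ways), then fix each of the remaining 8 coordinates at one of its two extreme values (2^8 = 256 ways): 75582·256 = 19348992.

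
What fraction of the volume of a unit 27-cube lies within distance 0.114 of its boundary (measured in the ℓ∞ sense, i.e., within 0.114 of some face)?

The inner cube has side 1-2·0.114 = 0.772 and volume (0.772)^27 ≈ 0.000924, so the shell holds 0.999076 of the volume.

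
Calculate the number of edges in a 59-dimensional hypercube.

Each of the 2^59 = 576460752303423488 vertices has degree 59; total edges = 59·2^59/2 = 17005592192950992896.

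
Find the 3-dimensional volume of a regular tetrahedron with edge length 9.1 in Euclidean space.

Volume = (√2/12) · 9.1³ = 88.8092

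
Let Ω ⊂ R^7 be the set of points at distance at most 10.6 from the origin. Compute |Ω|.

The n-ball volume is π^(n/2)·r^n/Γ(n/2+1). With n=7, r=10.6: V ≈ 7.1043e+07.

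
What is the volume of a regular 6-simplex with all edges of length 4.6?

For a regular n-simplex with edge a, V = (a^n / n!)·√((n+1)/2^n). With a=4.6, n=6: V ≈ 4.35185.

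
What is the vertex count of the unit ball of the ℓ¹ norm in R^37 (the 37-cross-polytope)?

The 37-dimensional cross-polytope has 2n = 2·37 = 74 vertices.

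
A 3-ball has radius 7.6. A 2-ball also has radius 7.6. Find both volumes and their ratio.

V_3(7.6) ≈ 1838.78. V_2(7.6) ≈ 181.458. Ratio V_3/V_2 ≈ 10.13.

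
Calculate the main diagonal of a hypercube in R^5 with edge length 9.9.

||(9.9,9.9,...,9.9)|| = √(5)·9.9 ≈ 22.1371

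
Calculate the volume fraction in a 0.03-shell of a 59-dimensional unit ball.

V(inner)/V(outer) = ((1-0.03)/1)^59 ≈ 0.1658, so the shell fraction is 0.83422.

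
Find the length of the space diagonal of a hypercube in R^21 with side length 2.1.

The space diagonal of an n-cube of side s is s√n. Here 2.1·√21 ≈ 9.62341.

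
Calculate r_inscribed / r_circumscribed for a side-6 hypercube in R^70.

Ratio = (s/2)/(s√70/2) = 70^(-1/2) ≈ 0.119523.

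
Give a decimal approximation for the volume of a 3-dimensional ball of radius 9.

V_3(9) = π^(3/2) · (9)^3 / Γ(3/2 + 1) = 972·π ≈ 3053.63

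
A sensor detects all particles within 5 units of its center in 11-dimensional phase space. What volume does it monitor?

Volume = π^{11/2}·(5)^11/Γ(13/2) = 625000000·π^5/2079 ≈ 9.19973e+07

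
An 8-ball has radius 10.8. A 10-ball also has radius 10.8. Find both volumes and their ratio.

V_8(10.8) ≈ 7.51239e+08. V_10(10.8) ≈ 5.50561e+10. Ratio V_8/V_10 ≈ 0.01364.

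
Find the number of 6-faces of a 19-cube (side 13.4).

Number of 6-faces = C(19,6) · 2^(19-6) = 27132 · 8192 = 222265344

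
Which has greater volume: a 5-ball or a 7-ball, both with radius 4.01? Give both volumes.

V_5(4.01) ≈ 5457.83. V_7(4.01) ≈ 78775.5. The 7-ball is larger.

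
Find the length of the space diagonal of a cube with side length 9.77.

The space diagonal of an n-cube of side s is s√n. Here 9.77·√3 ≈ 16.9221.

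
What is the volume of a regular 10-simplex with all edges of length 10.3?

V_10 = √(11) · 10.3^10 / (10! · 2^(10/2)) ≈ 383.845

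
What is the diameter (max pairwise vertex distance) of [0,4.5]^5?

||(4.5,4.5,...,4.5)|| = √(5)·4.5 ≈ 10.0623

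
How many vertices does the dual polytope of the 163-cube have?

Number of vertices = 2n = 326.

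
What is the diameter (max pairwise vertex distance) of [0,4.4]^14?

d = √(4.4² + 4.4² + ... + 4.4²) [14 terms] = √(14·4.4²) = 4.4√14 ≈ 16.4633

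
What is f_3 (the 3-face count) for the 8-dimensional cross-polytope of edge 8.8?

f_3(8-orthoplex) = 2^4 · (8 choose 4) = 1120.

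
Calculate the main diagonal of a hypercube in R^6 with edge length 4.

The space diagonal of an n-cube of side s is s√n. Here 4·√6 ≈ 9.79796.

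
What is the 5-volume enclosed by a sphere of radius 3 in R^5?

V = 648·π^2/5 ≈ 1279.1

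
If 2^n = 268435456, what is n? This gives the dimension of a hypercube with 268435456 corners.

n = log_2(268435456) = 28.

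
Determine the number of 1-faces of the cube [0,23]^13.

An n-cube has C(n,k)·2^(n-k) k-faces. Here C(13,1)·2^12 = 13·4096 = 53248.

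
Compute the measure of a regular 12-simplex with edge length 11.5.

V = (11.5^12 / 12!) · √((12+1) / 2^12) ≈ 629.258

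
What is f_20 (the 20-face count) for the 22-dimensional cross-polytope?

Each 20-face is the convex hull of 21 vertices, one chosen as ±e_i from each of 21 distinct axes: 2^21·C(22,21) = 46137344.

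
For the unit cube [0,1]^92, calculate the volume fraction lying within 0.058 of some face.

The inner cube has side 1-2·0.058 = 0.884 and volume (0.884)^92 ≈ 1.185e-05, so the shell holds 0.999988 of the volume.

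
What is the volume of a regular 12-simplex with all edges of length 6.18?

For a regular n-simplex with edge a, V = (a^n / n!)·√((n+1)/2^n). With a=6.18, n=12: V ≈ 0.36502.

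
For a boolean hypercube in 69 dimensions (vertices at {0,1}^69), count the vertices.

Each vertex is a binary string of length 69, so there are 2^69 = 590295810358705651712.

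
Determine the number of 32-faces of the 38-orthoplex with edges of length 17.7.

Number of 32-faces = 2^(32+1) · C(38,32+1) = 8589934592 · 501942 = 4311648948977664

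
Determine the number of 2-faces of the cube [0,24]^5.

An n-cube has C(n,k)·2^(n-k) k-faces. Here C(5,2)·2^3 = 10·8 = 80.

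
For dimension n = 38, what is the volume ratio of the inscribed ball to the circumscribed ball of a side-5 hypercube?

V_in / V_out = (r_in/r_out)^38 = (1/√38)^38 = 38^(-38/2) ≈ 9.64077e-31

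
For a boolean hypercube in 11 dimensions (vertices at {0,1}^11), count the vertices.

An n-cube has 2^n vertices; for n = 11 that is 2^11 = 2048.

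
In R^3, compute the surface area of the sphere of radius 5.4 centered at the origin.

S_3(5.4) = 2·π^(3/2)·(5.4)^2 / Γ(3/2) = 4πr² = 4π·(5.4)² ≈ 366.435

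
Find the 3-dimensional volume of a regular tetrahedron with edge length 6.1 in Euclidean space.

Volume = (√2/12) · 6.1³ = 26.75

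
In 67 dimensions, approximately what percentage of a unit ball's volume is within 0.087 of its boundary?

1 - (1-0.087)^67 ≈ 0.997753 ≈ 99.78%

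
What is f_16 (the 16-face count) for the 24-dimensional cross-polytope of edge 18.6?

Number of 16-faces = 2^(16+1) · C(24,16+1) = 131072 · 346104 = 45364543488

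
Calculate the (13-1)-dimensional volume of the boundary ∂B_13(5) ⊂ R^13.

|∂B_13(5)| = 6250000000·π^6/2079 ≈ 2.89018e+09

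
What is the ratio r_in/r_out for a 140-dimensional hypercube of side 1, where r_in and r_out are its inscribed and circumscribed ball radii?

For an n-cube of any side s, the inradius is s/2 and the circumradius is s√n/2, so the ratio is 1/√140 ≈ 0.0845154.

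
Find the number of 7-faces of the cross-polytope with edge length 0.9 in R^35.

f_7(35-orthoplex) = 2^8 · (35 choose 8) = 6025169920.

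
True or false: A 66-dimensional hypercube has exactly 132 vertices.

False. The 66-cube has 2^66 = 73786976294838206464 vertices.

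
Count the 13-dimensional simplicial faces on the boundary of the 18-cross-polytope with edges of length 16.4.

Number of 13-faces = 2^(13+1) · C(18,13+1) = 16384 · 3060 = 50135040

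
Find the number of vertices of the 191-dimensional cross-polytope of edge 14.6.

An n-cross-polytope has 2n vertices; here n = 191, giving 382.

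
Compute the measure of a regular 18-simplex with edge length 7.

Volume = 7^18 · √(19/2^18) / 18! ≈ 0.00216536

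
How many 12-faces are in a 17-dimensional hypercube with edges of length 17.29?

An n-cube has C(n,k)·2^(n-k) k-faces. Here C(17,12)·2^5 = 6188·32 = 198016.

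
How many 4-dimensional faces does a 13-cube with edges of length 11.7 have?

Choose 4 of 13 axes to span the face (C(13,4) = 715 ways), then fix each of the remaining 9 coordinates at one of its two extreme values (2^9 = 512 ways): 715·512 = 366080.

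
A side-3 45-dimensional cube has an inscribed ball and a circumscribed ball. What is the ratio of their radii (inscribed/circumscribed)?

r_in = 3/2 (half the side); r_out = 3√45/2 (half the diagonal). Ratio = 1/√45 ≈ 0.149071.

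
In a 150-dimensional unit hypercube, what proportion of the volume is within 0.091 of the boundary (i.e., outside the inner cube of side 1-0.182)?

Shell fraction = 1 - (1-0.182)^150 ≈ 1 - 8.185e-14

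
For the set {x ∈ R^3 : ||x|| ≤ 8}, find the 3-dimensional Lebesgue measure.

V = 2048·π/3 ≈ 2144.66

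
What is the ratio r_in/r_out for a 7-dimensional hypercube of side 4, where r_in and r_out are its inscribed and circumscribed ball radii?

For an n-cube of any side s, the inradius is s/2 and the circumradius is s√n/2, so the ratio is 1/√7 ≈ 0.377964.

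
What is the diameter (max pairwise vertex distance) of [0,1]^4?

The space diagonal of an n-cube of side s is s√n. Here 1·√4 = 2.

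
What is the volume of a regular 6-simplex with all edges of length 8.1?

For a regular n-simplex with edge a, V = (a^n / n!)·√((n+1)/2^n). With a=8.1, n=6: V ≈ 129.729.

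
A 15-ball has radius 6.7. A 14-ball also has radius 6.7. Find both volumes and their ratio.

V_15(6.7) ≈ 9.38754e+11. V_14(6.7) ≈ 2.20123e+11. Ratio V_15/V_14 ≈ 4.265.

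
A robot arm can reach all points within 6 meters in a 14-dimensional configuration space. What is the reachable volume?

V = 544195584·π^7/35 ≈ 4.69609e+10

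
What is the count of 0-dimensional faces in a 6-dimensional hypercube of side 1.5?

Number of 0-faces = C(6,0) · 2^(6-0) = 1 · 64 = 64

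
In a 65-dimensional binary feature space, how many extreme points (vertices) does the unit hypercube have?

The 65-cube has 2^65 = 36893488147419103232 vertices.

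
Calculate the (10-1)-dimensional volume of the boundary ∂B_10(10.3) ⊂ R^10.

S = n·V_n(r)/r = 10·V_10(10.3)/10.3 (volume-to-surface relation), giving 3.32739e+10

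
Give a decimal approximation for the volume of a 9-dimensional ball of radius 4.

V = 8388608·π^4/945 ≈ 864684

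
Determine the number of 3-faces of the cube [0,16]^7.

An n-cube has C(n,k)·2^(n-k) k-faces. Here C(7,3)·2^4 = 35·16 = 560.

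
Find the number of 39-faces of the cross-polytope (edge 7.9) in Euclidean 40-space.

Each 39-face is the convex hull of 40 vertices, one chosen as ±e_i from each of 40 distinct axes: 2^40·C(40,40) = 1099511627776.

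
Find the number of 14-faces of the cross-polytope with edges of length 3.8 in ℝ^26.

An n-cross-polytope has 2^(k+1)·C(n,k+1) k-faces. Here 2^15·C(26,15) = 32768·7726160 = 253170810880.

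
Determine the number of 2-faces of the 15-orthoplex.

Each 2-face is the convex hull of 3 vertices, one chosen as ±e_i from each of 3 distinct axes: 2^3·C(15,3) = 3640.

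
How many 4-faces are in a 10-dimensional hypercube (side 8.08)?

An n-cube has C(n,k)·2^(n-k) k-faces. Here C(10,4)·2^6 = 210·64 = 13440.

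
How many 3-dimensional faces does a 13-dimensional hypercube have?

Number of 3-faces = C(13,3) · 2^(13-3) = 286 · 1024 = 292864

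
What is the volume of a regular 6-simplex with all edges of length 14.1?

Volume = 14.1^6 · √(7/2^6) / 6! ≈ 3609.45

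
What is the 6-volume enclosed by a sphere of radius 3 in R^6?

The n-ball volume is π^(n/2)·r^n/Γ(n/2+1). With n=6, r=3: V = 243·π^3/2 ≈ 3767.26.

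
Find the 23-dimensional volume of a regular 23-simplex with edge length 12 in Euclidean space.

Volume = 12^23 · √(24/2^23) / 23! ≈ 0.433446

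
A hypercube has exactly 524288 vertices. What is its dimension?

n = log_2(524288) = 19.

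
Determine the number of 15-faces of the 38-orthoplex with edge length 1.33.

An n-cross-polytope has 2^(k+1)·C(n,k+1) k-faces. Here 2^16·C(38,16) = 65536·22239974430 = 1457518964244480.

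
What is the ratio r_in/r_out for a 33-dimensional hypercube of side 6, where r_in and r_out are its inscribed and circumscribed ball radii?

r_in = 6/2 (half the side); r_out = 6√33/2 (half the diagonal). Ratio = 1/√33 ≈ 0.174078.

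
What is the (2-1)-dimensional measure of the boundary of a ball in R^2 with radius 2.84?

The surface area of an n-ball is 2π^(n/2) r^(n-1) / Γ(n/2). For n=2, r=2.84: 2πr = 2π·2.84 ≈ 17.8442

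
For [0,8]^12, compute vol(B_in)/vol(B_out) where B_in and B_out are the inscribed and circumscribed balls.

Volume scales as r^n, and r_in/r_out = 1/√12, giving (1/√12)^12 ≈ 3.34898e-07.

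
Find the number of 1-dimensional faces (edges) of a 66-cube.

An n-cube has n·2^(n-1) edges. With n = 66: 66·36893488147419103232 = 2434970217729660813312.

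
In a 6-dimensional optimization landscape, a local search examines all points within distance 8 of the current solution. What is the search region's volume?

V = 131072·π^3/3 ≈ 1.35468e+06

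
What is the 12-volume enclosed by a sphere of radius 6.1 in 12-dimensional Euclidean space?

The n-ball volume is π^(n/2)·r^n/Γ(n/2+1). With n=12, r=6.1: V ≈ 3.54425e+09.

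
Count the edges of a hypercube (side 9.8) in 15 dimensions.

Number of 1-faces = C(15,1)·2^(15-1) = 15·16384 = 245760.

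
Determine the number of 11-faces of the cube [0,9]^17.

f_11(17-cube) = (17 choose 11) · 2^6 = 792064.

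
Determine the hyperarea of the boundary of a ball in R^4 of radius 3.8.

The surface area of an n-ball is 2π^(n/2) r^(n-1) / Γ(n/2). For n=4, r=3.8: 1083.13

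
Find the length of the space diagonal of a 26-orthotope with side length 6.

Diagonal = √26 · 6 ≈ 30.5941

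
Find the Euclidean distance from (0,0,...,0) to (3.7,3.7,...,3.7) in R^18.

The space diagonal of an n-cube of side s is s√n. Here 3.7·√18 ≈ 15.6978.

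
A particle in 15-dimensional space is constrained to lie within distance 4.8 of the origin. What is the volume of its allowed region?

The n-ball volume is π^(n/2)·r^n/Γ(n/2+1). With n=15, r=4.8: V ≈ 6.31028e+09.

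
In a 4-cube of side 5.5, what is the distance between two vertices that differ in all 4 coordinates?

Diagonal = √4 · 5.5 = 11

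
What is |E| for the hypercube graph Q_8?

Number of 1-faces = C(8,1)·2^(8-1) = 8·128 = 1024.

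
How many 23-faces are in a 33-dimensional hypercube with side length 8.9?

f_23(33-cube) = (33 choose 23) · 2^10 = 94782504960.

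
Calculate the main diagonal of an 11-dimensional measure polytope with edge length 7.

Diagonal = √11 · 7 ≈ 23.2164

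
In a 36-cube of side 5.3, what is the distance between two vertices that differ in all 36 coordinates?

d = √(5.3² + 5.3² + ... + 5.3²) [36 terms] = √(36·5.3²) = 5.3√36 = 31.8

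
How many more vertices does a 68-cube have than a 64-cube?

The 68-cube has 2^68 = 295147905179352825856 vertices. The 64-cube has 2^64 = 18446744073709551616 vertices. Difference: 295147905179352825856 - 18446744073709551616 = 276701161105643274240.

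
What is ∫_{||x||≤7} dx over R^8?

V_8(7) = π^(8/2) · (7)^8 / Γ(8/2 + 1) = 5764801·π^4/24 ≈ 2.33977e+07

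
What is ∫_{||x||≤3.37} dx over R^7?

The n-ball volume is π^(n/2)·r^n/Γ(n/2+1). With n=7, r=3.37: V ≈ 23323.3.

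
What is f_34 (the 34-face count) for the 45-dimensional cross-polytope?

f_34(45-orthoplex) = 2^35 · (45 choose 35) = 109614000491879989248.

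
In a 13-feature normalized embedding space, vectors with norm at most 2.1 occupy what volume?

The n-ball volume is π^(n/2)·r^n/Γ(n/2+1). With n=13, r=2.1: V ≈ 14066.7.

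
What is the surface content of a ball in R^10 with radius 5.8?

|∂B_10(5.8)| ≈ 1.89417e+08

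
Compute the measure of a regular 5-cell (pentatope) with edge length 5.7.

V = (5.7^4 / 4!) · √((4+1) / 2^4) ≈ 24.5874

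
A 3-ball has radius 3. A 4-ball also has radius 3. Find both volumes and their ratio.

V_3(3) ≈ 113.097. V_4(3) ≈ 399.719. Ratio V_3/V_4 ≈ 0.2829.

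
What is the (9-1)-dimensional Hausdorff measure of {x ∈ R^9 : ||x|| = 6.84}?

S = n·V_n(r)/r = 9·V_9(6.84)/6.84 (volume-to-surface relation), giving 1.42236e+08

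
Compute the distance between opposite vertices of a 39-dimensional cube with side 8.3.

The space diagonal of an n-cube of side s is s√n. Here 8.3·√39 ≈ 51.8335.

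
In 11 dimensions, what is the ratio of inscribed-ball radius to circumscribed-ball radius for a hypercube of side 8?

For an n-cube of any side s, the inradius is s/2 and the circumradius is s√n/2, so the ratio is 1/√11 ≈ 0.301511.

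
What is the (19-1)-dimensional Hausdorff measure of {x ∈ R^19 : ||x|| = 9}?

|∂B_19(9)| = 1897492673384285184·π^9/425425 ≈ 1.32955e+17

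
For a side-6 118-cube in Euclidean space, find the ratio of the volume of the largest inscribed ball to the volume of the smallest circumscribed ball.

The radii are 6/2 and 6√118/2, so the volume ratio is (1/√118)^118 = 118^{-118/2} ≈ 5.74066e-123.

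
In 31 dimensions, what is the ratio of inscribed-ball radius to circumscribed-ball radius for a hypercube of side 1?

r_in = 1/2 (half the side); r_out = 1√31/2 (half the diagonal). Ratio = 1/√31 ≈ 0.179605.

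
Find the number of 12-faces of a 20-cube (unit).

f_12(20-cube) = (20 choose 12) · 2^8 = 32248320.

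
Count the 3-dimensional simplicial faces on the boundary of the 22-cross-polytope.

Number of 3-faces = 2^(3+1) · C(22,3+1) = 16 · 7315 = 117040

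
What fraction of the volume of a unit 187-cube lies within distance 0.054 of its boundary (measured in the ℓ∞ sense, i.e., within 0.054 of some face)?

Shell fraction = 1 - (1-0.108)^187 ≈ 0.9999999995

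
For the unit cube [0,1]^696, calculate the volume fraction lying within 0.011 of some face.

Shell fraction = 1 - (1-0.022)^696 ≈ 0.9999998113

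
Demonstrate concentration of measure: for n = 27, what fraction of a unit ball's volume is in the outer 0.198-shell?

1 - (1-0.198)^27 ≈ 0.997414 ≈ 99.74%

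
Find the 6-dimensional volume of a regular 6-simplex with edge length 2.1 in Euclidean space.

V_6 = √(7) · 2.1^6 / (6! · 2^(6/2)) ≈ 0.0393951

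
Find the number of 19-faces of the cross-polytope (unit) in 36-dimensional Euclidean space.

Number of 19-faces = 2^(19+1) · C(36,19+1) = 1048576 · 7307872110 = 7662859305615360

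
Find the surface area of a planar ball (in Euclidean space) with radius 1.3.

S_2(1.3) = 2·π^(2/2)·(1.3)^1 / Γ(2/2) = 2πr = 2π·1.3 ≈ 8.16814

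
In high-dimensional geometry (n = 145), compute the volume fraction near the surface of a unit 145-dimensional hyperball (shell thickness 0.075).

1 - (1-0.075)^145 ≈ 0.999988 ≈ 99.998768%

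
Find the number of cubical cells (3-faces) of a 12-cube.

f_3(12-cube) = (12 choose 3) · 2^9 = 112640.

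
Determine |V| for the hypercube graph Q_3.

The 3-cube has 2^3 = 8 vertices.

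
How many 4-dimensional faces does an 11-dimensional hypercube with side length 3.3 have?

Choose 4 of 11 axes to span the face (C(11,4) = 330 ways), then fix each of the remaining 7 coordinates at one of its two extreme values (2^7 = 128 ways): 330·128 = 42240.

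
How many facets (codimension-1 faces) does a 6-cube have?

f_5(6-cube) = (6 choose 5) · 2^1 = 12.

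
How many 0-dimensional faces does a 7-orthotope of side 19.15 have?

f_0(7-cube) = (7 choose 0) · 2^7 = 128.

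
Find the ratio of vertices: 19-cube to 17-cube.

The 19-cube has 2^19 = 524288 vertices. The 17-cube has 2^17 = 131072 vertices. Ratio: 524288/131072 = 4.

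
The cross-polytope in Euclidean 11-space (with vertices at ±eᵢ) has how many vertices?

The vertices are ±e_1, ..., ±e_11, so there are 2·11 = 22.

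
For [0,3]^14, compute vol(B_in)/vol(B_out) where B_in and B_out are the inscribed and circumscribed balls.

The radii are 3/2 and 3√14/2, so the volume ratio is (1/√14)^14 = 14^{-14/2} ≈ 9.48645e-09.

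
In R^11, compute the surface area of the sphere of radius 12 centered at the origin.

S = n·V_n(r)/r = 11·V_11(12)/12 (volume-to-surface relation), giving 146767085568·π^5/35 ≈ 1.28325e+12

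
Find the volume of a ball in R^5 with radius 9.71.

The n-ball volume is π^(n/2)·r^n/Γ(n/2+1). With n=5, r=9.71: V ≈ 454354.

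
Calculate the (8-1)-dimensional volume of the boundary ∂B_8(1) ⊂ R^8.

S_8(1) = 2·π^(8/2)·(1)^7 / Γ(8/2) = π^4/3 ≈ 32.4697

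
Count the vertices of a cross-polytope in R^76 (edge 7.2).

An n-cross-polytope has 2n vertices; here n = 76, giving 152.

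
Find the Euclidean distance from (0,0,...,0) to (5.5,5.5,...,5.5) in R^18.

||(5.5,5.5,...,5.5)|| = √(18)·5.5 ≈ 23.3345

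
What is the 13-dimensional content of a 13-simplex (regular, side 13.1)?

For a regular n-simplex with edge a, V = (a^n / n!)·√((n+1)/2^n). With a=13.1, n=13: V ≈ 2221.34.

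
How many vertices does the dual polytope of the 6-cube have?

The vertices are ±e_1, ..., ±e_6, so there are 2·6 = 12.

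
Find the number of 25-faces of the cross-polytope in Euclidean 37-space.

f_25(37-orthoplex) = 2^26 · (37 choose 26) = 57377552049635328.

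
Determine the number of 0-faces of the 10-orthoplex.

f_0(10-orthoplex) = 2^1 · (10 choose 1) = 20.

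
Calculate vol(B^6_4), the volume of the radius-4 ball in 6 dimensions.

Volume = π^{6/2}·(4)^6/Γ(4) = 2048·π^3/3 ≈ 21167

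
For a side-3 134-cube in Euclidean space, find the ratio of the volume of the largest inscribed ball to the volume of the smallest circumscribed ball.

The radii are 3/2 and 3√134/2, so the volume ratio is (1/√134)^134 = 134^{-134/2} ≈ 3.04774e-143.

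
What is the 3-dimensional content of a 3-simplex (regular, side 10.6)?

Volume = (√2/12) · 10.6³ = 140.363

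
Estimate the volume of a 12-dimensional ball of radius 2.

The n-ball volume is π^(n/2)·r^n/Γ(n/2+1). With n=12, r=2: V = 256·π^6/45 ≈ 5469.24.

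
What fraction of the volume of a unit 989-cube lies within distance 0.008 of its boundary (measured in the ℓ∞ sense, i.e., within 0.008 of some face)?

Shell fraction = 1 - (1-0.016)^989 ≈ 0.9999998819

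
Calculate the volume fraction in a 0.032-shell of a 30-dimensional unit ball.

1 - (1-0.032)^30 ≈ 0.62307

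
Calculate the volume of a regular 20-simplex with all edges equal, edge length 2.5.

For a regular n-simplex with edge a, V = (a^n / n!)·√((n+1)/2^n). With a=2.5, n=20: V ≈ 1.67296e-13.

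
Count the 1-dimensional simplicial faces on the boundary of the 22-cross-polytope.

An n-cross-polytope has 2^(k+1)·C(n,k+1) k-faces. Here 2^2·C(22,2) = 4·231 = 924.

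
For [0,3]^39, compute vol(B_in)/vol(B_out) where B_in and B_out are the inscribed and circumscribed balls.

Volume scales as r^n, and r_in/r_out = 1/√39, giving (1/√39)^39 ≈ 9.42411e-32.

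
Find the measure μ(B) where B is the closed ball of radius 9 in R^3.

V_3(9) = π^(3/2) · (9)^3 / Γ(3/2 + 1) = 972·π ≈ 3053.63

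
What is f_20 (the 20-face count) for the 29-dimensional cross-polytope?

Number of 20-faces = 2^(20+1) · C(29,20+1) = 2097152 · 4292145 = 9001280471040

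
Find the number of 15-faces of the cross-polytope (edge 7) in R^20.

An n-cross-polytope has 2^(k+1)·C(n,k+1) k-faces. Here 2^16·C(20,16) = 65536·4845 = 317521920.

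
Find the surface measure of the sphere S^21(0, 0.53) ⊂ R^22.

The surface area of an n-ball is 2π^(n/2) r^(n-1) / Γ(n/2). For n=22, r=0.53: 2.62851e-07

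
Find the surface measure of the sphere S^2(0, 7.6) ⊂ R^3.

S = n·V_n(r)/r = 3·V_3(7.6)/7.6 (volume-to-surface relation), giving 4πr² = 4π·(7.6)² ≈ 725.834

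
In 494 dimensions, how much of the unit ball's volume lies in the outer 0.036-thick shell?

V(inner)/V(outer) = ((1-0.036)/1)^494 ≈ 1.362e-08, so the shell fraction is 0.9999999864.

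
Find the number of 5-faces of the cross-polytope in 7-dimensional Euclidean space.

f_5(7-orthoplex) = 2^6 · (7 choose 6) = 448.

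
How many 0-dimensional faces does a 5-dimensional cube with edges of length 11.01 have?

f_0(5-cube) = (5 choose 0) · 2^5 = 32.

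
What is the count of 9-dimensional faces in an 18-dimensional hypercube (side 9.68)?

Number of 9-faces = C(18,9) · 2^(18-9) = 48620 · 512 = 24893440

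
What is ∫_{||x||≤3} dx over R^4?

The n-ball volume is π^(n/2)·r^n/Γ(n/2+1). With n=4, r=3: V = 81·π^2/2 ≈ 399.719.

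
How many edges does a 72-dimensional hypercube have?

Each of the 2^72 = 4722366482869645213696 vertices has degree 72; total edges = 72·2^72/2 = 170005193383307227693056.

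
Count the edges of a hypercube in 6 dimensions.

An n-cube has n·2^(n-1) edges. With n = 6: 6·32 = 192.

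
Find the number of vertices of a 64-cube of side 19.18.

The 64-cube has 2^64 = 18446744073709551616 vertices.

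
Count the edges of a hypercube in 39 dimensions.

An n-cube has n·2^(n-1) edges. With n = 39: 39·274877906944 = 10720238370816.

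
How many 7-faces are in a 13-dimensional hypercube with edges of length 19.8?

Choose 7 of 13 axes to span the face (C(13,7) = 1716 ways), then fix each of the remaining 6 coordinates at one of its two extreme values (2^6 = 64 ways): 1716·64 = 109824.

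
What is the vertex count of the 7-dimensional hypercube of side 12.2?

Each vertex is a binary string of length 7, so there are 2^7 = 128.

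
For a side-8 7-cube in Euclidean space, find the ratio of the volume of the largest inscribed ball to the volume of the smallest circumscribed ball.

V_in/V_out = n^(-n/2) = 7^(-7/2) ≈ 0.00110194.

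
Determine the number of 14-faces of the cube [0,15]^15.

Number of 14-faces = C(15,14) · 2^(15-14) = 15 · 2 = 30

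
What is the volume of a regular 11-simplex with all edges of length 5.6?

For a regular n-simplex with edge a, V = (a^n / n!)·√((n+1)/2^n). With a=5.6, n=11: V ≈ 0.325715.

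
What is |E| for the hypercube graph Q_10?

The 10-cube has n·2^(n-1) = 10·2^9 = 10·512 = 5120 edges.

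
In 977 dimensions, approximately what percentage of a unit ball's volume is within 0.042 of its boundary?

1 - (1-0.042)^977 ≈ 1 - 6.224e-19 ≈ 100.000000%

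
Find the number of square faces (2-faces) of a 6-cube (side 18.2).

Number of 2-faces = C(6,2) · 2^(6-2) = 15 · 16 = 240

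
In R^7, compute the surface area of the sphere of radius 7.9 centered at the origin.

S = n·V_n(r)/r = 7·V_7(7.9)/7.9 (volume-to-surface relation), giving 8.03972e+06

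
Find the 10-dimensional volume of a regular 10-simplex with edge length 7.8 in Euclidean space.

V_10 = √(11) · 7.8^10 / (10! · 2^(10/2)) ≈ 23.8084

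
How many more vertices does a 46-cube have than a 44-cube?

The 46-cube has 2^46 = 70368744177664 vertices. The 44-cube has 2^44 = 17592186044416 vertices. Difference: 70368744177664 - 17592186044416 = 52776558133248.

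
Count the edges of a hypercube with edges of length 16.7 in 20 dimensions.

An n-cube has n·2^(n-1) edges. With n = 20: 20·524288 = 10485760.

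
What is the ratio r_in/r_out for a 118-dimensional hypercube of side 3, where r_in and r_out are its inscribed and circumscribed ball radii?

r_in = 3/2 (half the side); r_out = 3√118/2 (half the diagonal). Ratio = 1/√118 ≈ 0.0920575.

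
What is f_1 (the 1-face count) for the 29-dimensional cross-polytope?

Each 1-face is the convex hull of 2 vertices, one chosen as ±e_i from each of 2 distinct axes: 2^2·C(29,2) = 1624.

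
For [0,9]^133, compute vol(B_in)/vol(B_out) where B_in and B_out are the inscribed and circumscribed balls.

V_in/V_out = n^(-n/2) = 133^(-133/2) ≈ 5.80585e-142.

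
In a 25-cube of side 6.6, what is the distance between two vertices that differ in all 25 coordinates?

The space diagonal of an n-cube of side s is s√n. Here 6.6·√25 = 33.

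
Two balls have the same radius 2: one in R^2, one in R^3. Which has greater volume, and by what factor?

V_2(2) ≈ 12.5664, V_3(2) ≈ 33.5103. The 3-ball is larger by a factor of 2.667.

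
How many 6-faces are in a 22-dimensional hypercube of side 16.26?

Number of 6-faces = C(22,6) · 2^(22-6) = 74613 · 65536 = 4889837568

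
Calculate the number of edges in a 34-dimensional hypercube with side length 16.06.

The 34-cube has n·2^(n-1) = 34·2^33 = 34·8589934592 = 292057776128 edges.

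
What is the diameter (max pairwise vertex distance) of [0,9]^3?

The space diagonal of an n-cube of side s is s√n. Here 9·√3 ≈ 15.5885.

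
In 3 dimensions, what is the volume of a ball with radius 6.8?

V_3(6.8) = π^(3/2) · (6.8)^3 / Γ(3/2 + 1) ≈ 1317.09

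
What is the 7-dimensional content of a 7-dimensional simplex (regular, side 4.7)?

Volume = 4.7^7 · √(8/2^7) / 7! ≈ 2.51301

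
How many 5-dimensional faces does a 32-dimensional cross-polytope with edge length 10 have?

Each 5-face is the convex hull of 6 vertices, one chosen as ±e_i from each of 6 distinct axes: 2^6·C(32,6) = 57996288.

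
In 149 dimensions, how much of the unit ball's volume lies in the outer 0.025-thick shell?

1 - (1-0.025)^149 ≈ 0.977002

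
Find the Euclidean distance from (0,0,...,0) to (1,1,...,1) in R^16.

Diagonal = √16 · 1 = 4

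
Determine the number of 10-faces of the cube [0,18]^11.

Choose 10 of 11 axes to span the face (C(11,10) = 11 ways), then fix each of the remaining 1 coordinate at one of its two extreme values (2^1 = 2 ways): 11·2 = 22.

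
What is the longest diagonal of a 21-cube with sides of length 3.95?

||(3.95,3.95,...,3.95)|| = √(21)·3.95 ≈ 18.1012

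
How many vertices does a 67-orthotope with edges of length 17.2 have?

The 67-cube has 2^67 = 147573952589676412928 vertices.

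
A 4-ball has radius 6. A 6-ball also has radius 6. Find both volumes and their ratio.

V_4(6) ≈ 6395.5. V_6(6) ≈ 241105. Ratio V_4/V_6 ≈ 0.02653.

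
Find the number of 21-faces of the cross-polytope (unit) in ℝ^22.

An n-cross-polytope has 2^(k+1)·C(n,k+1) k-faces. Here 2^22·C(22,22) = 4194304·1 = 4194304.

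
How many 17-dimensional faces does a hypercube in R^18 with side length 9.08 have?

Number of 17-faces = C(18,17) · 2^(18-17) = 18 · 2 = 36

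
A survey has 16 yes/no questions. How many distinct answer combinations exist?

Each vertex is a binary string of length 16, so there are 2^16 = 65536.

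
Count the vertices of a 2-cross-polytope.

Number of vertices = 2n = 4.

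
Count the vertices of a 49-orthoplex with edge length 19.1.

The vertices are ±e_1, ..., ±e_49, so there are 2·49 = 98.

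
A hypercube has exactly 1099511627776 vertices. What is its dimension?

2^n = 1099511627776 ⇒ n = log_2(1099511627776) = 40.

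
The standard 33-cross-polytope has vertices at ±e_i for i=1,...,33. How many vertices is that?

An n-cross-polytope has 2n vertices; here n = 33, giving 66.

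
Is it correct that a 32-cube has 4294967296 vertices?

True. The 32-cube has 2^32 = 4294967296 vertices.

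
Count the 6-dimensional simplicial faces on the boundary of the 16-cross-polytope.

f_6(16-orthoplex) = 2^7 · (16 choose 7) = 1464320.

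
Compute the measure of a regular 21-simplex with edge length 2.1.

V_21 = √(22) · 2.1^21 / (21! · 2^(21/2)) ≈ 3.70389e-16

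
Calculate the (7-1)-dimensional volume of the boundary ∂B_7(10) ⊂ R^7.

The surface area of an n-ball is 2π^(n/2) r^(n-1) / Γ(n/2). For n=7, r=10: 3200000·π^3/3 ≈ 3.30734e+07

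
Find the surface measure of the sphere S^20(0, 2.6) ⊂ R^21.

S_21(2.6) = 2·π^(21/2)·(2.6)^20 / Γ(21/2) ≈ 5.8376e+07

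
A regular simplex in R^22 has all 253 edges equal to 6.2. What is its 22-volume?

For a regular n-simplex with edge a, V = (a^n / n!)·√((n+1)/2^n). With a=6.2, n=22: V ≈ 5.64137e-07.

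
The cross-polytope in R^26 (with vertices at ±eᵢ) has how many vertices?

The vertices are ±e_1, ..., ±e_26, so there are 2·26 = 52.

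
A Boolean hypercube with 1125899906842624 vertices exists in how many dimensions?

Since 2^n = 1125899906842624, we have n = 50.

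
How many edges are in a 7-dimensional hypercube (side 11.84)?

Number of 1-faces = C(7,1) · 2^(7-1) = 7 · 64 = 448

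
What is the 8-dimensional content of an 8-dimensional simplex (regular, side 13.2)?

V_8 = √(9) · 13.2^8 / (8! · 2^(8/2)) ≈ 4286.2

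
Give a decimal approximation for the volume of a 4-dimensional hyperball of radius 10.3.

The n-ball volume is π^(n/2)·r^n/Γ(n/2+1). With n=4, r=10.3: V ≈ 55541.6.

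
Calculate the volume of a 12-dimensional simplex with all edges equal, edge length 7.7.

For a regular n-simplex with edge a, V = (a^n / n!)·√((n+1)/2^n). With a=7.7, n=12: V ≈ 5.10909.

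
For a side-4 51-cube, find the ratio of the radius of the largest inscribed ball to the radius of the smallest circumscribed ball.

Ratio = (s/2)/(s√51/2) = 51^(-1/2) ≈ 0.140028.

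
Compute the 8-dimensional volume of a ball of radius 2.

V = 32·π^4/3 ≈ 1039.03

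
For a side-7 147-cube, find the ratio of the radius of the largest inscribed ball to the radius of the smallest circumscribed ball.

Ratio = (s/2)/(s√147/2) = 147^(-1/2) ≈ 0.0824786.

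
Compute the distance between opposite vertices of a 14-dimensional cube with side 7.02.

||(7.02,7.02,...,7.02)|| = √(14)·7.02 ≈ 26.2664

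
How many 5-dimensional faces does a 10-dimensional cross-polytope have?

f_5(10-orthoplex) = 2^6 · (10 choose 6) = 13440.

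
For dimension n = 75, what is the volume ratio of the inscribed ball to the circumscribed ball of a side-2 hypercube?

Volume scales as r^n, and r_in/r_out = 1/√75, giving (1/√75)^75 ≈ 4.84398e-71.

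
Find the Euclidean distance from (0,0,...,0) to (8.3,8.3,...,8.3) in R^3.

||(8.3,8.3,...,8.3)|| = √(3)·8.3 ≈ 14.376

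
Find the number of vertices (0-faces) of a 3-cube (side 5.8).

Choose 0 of 3 axes to span the face (C(3,0) = 1 way), then fix each of the remaining 3 coordinates at one of its two extreme values (2^3 = 8 ways): 1·8 = 8.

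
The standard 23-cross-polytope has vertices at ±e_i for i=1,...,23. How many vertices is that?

Number of vertices = 2n = 46.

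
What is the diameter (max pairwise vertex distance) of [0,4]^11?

Diagonal = √11 · 4 ≈ 13.2665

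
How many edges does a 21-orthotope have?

Number of 1-faces = C(21,1)·2^(21-1) = 21·1048576 = 22020096.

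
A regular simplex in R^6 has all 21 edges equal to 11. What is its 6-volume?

V = (11^6 / 6!) · √((6+1) / 2^6) ≈ 813.734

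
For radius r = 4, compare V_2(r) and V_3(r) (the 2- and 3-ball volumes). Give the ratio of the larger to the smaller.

V_2(4) ≈ 50.2655, V_3(4) ≈ 268.083. The 3-ball is larger by a factor of 5.333.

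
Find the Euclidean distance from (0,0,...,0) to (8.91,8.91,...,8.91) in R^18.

Diagonal = √18 · 8.91 ≈ 37.8019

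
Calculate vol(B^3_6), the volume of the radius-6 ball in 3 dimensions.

Volume = π^{3/2}·(6)^3/Γ(5/2) = 288·π ≈ 904.779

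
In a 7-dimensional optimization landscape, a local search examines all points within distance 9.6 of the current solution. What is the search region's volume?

V_7(9.6) = π^(7/2) · (9.6)^7 / Γ(7/2 + 1) ≈ 3.55041e+07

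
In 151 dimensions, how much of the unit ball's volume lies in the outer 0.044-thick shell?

V(inner)/V(outer) = ((1-0.044)/1)^151 ≈ 0.00112, so the shell fraction is 0.99888.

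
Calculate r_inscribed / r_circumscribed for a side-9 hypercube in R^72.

For an n-cube of any side s, the inradius is s/2 and the circumradius is s√n/2, so the ratio is 1/√72 ≈ 0.117851.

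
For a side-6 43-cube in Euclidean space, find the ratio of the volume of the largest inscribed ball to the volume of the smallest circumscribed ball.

Volume scales as r^n, and r_in/r_out = 1/√43, giving (1/√43)^43 ≈ 7.59326e-36.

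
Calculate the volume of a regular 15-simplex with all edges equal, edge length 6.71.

For a regular n-simplex with edge a, V = (a^n / n!)·√((n+1)/2^n). With a=6.71, n=15: V ≈ 0.0425278.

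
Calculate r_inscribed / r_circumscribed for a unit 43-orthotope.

Ratio = (s/2)/(s√43/2) = 43^(-1/2) ≈ 0.152499.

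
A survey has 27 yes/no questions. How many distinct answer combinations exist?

The 27-cube has 2^27 = 134217728 vertices.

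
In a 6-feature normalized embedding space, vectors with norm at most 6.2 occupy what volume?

The n-ball volume is π^(n/2)·r^n/Γ(n/2+1). With n=6, r=6.2: V ≈ 293527.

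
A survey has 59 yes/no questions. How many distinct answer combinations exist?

Each vertex is a binary string of length 59, so there are 2^59 = 576460752303423488.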